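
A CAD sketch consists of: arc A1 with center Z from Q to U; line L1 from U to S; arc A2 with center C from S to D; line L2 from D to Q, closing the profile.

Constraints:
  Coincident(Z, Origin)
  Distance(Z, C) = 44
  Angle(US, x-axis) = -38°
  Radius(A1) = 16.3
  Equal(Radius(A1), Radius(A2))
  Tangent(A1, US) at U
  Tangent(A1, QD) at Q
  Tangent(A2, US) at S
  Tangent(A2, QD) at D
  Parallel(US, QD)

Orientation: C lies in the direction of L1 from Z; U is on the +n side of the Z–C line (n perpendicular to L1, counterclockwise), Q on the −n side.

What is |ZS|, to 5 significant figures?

46.922

Tangency of A1 to both parallel lines with radius 16.3 puts U and Q at Z ± 16.3·n: U = (10.035, 12.845), Q = (-10.035, -12.845). Equal radii place S and D the same way about C: S = C + 16.3·n = (44.708, -14.245), D = C − 16.3·n = (24.637, -39.934). Then |ZS| = |S − Z| = 46.922.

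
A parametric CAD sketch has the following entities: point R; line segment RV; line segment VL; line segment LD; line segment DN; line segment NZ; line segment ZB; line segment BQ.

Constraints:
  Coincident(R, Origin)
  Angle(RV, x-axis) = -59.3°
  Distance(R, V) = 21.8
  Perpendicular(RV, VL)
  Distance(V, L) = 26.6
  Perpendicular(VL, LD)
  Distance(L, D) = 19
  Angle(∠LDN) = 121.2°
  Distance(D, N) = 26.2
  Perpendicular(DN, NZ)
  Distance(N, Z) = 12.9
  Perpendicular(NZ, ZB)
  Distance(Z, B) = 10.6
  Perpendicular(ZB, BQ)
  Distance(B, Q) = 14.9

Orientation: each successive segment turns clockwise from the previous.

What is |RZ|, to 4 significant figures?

2.507

R is at the origin; RV runs at -59.3° with length 21.8, so V = (11.13, -18.74). RV ⟂ VL, so VL runs at -149.3°; with |VL| = 26.6, L = (-11.74, -32.33). The perpendicularity gives LD at right angles to VL, so LD runs at 120.7°; with |LD| = 19.0, D = (-21.44, -15.99). ∠LDN = 121.2° gives DN at 61.90° from the x-axis; with |DN| = 26.2, N = (-9.102, 7.124). DN is perpendicular to NZ, so NZ runs at -28.10°; with |NZ| = 12.9, Z = (2.277, 1.048). Then |RZ| = |Z − R| = 2.507.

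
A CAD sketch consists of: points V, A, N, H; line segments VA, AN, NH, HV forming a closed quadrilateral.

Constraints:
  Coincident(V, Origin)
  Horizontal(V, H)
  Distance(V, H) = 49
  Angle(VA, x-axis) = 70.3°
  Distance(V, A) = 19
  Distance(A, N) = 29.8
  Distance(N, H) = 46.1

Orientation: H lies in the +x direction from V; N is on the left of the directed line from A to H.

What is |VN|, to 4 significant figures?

47.94

Checks: |AN| = 29.80 ✓; |NH| = 46.10 ✓.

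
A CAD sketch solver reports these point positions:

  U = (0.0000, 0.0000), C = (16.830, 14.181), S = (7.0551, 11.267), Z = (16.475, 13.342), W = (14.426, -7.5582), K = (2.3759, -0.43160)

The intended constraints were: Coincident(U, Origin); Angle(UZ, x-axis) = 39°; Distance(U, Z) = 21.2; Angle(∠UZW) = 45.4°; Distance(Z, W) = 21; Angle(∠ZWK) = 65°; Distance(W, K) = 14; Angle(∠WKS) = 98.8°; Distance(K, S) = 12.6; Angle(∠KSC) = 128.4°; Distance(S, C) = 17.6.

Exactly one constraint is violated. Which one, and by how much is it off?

Distance(S, C) = 17.6 — off by 7.40.

U = (0.00, 0.00) ✓; UZ at 39.00° ✓; |UZ| = 21.20 ✓; ∠UZW = 45.40° ✓; |ZW| = 21.00 ✓; ∠ZWK = 65.00° ✓; |WK| = 14.00 ✓; ∠WKS = 98.80° ✓; |KS| = 12.60 ✓; ∠KSC = 128.4° ✓; |SC| = 10.20 ✗.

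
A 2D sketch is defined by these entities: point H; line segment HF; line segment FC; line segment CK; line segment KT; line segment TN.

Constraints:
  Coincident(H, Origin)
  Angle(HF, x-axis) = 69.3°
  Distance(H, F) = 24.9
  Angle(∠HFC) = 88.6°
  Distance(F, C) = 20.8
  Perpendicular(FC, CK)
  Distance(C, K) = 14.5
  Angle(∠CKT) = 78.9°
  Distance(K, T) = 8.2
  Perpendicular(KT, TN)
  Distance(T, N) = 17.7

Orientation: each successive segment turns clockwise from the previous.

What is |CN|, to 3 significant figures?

6.43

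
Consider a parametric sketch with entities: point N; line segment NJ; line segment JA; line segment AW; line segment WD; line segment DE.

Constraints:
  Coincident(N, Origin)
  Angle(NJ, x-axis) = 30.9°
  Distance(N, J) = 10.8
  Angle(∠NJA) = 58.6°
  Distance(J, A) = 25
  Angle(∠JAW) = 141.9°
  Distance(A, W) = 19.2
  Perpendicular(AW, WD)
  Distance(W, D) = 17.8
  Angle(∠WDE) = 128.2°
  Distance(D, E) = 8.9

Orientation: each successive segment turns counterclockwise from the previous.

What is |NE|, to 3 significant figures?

22.1

N is at the origin; NJ runs at 30.9° with length 10.8, so J = (9.27, 5.55). ∠NJA = 58.6° gives JA at 152° from the x-axis; with |JA| = 25.0, A = (-12.9, 17.2). ∠JAW = 141.9° gives AW at -170° from the x-axis; with |AW| = 19.2, W = (-31.8, 13.7). The perpendicularity gives WD at right angles to AW, so WD runs at -79.6°; with |WD| = 17.8, D = (-28.5, -3.81). ∠WDE = 128.2° gives DE at -27.8° from the x-axis; with |DE| = 8.9, E = (-20.7, -7.96). Then |NE| = |E − N| = 22.1.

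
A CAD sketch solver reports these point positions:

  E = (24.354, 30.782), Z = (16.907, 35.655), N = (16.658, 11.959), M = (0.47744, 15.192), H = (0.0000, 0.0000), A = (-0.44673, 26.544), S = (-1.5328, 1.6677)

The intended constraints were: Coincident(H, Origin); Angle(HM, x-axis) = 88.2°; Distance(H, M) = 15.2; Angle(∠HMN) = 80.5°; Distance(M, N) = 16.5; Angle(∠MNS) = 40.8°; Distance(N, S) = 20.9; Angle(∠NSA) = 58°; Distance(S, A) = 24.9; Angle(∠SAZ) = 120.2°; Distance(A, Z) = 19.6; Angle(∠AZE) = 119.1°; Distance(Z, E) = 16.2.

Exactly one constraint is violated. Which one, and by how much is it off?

Distance(Z, E) = 16.2 — off by 7.30.

H = (0.00, 0.00) ✓; HM at 88.20° ✓; |HM| = 15.20 ✓; ∠HMN = 80.50° ✓; |MN| = 16.50 ✓; ∠MNS = 40.80° ✓; |NS| = 20.90 ✓; ∠NSA = 58.00° ✓; |SA| = 24.90 ✓; ∠SAZ = 120.2° ✓; |AZ| = 19.60 ✓; ∠AZE = 119.1° ✓; |ZE| = 8.900 ✗.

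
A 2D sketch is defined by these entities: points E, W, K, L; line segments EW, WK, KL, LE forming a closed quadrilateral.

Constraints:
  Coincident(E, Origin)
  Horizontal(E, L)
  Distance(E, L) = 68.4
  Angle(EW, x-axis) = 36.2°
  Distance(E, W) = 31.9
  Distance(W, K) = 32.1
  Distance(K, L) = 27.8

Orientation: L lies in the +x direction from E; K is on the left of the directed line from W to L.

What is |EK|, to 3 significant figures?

62.6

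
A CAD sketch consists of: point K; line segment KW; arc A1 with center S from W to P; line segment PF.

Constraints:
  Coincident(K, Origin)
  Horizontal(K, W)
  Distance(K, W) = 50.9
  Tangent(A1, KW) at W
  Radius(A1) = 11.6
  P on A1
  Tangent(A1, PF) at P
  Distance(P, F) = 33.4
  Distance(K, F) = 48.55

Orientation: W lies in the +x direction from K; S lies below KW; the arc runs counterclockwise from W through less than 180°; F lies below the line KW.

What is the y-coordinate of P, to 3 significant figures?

-7.69

Checks: |SP| = 11.60 ✓; ∠(SP, PF) = 90.00° ✓; |PF| = 33.40 ✓; |KF| = 48.55 ✓.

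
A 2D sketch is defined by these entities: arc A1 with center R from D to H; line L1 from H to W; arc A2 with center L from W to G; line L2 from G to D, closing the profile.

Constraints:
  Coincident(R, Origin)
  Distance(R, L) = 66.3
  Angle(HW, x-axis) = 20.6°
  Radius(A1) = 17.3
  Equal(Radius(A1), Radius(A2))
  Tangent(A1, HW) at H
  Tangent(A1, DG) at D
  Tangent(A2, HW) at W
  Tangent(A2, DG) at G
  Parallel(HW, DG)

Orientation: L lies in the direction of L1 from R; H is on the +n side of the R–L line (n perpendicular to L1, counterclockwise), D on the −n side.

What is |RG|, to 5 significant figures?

68.520

The slot axis is L1's direction at 20.6°, so u = (cos 20.6°, sin 20.6°) = (0.93606, 0.35184) and n = (−sin 20.6°, cos 20.6°) = (-0.35184, 0.93606). R is at the origin and L lies 66.3 along u from R, so L = 66.3·u = (62.061, 23.327). Tangency of A1 to both parallel lines with radius 17.3 puts H and D at R ± 17.3·n: H = (-6.0869, 16.194), D = (6.0869, -16.194). Equal radii place W and G the same way about L: W = L + 17.3·n = (55.974, 39.521), G = L − 17.3·n = (68.148, 7.1333). Then |RG| = |G − R| = 68.520.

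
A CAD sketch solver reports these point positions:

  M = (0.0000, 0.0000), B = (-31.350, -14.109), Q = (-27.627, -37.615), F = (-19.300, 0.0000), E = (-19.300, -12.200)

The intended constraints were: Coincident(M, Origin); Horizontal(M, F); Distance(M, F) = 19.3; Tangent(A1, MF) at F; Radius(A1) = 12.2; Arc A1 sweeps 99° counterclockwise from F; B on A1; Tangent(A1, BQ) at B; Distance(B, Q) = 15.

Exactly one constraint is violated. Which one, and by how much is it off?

Distance(B, Q) = 15 — off by 8.80.

M = (0.00, 0.00) ✓; M.y = 0.00, F.y = 0.00 ✓; |MF| = 19.30 ✓; ∠(EF, FM) = 90.00° ✓; |EF| = 12.20 ✓; bearing(E→B) − bearing(E→F) = 99.00° ✓; |EB| = 12.20 ✓; ∠(EB, BQ) = 90.00° ✓; |BQ| = 23.80 ✗.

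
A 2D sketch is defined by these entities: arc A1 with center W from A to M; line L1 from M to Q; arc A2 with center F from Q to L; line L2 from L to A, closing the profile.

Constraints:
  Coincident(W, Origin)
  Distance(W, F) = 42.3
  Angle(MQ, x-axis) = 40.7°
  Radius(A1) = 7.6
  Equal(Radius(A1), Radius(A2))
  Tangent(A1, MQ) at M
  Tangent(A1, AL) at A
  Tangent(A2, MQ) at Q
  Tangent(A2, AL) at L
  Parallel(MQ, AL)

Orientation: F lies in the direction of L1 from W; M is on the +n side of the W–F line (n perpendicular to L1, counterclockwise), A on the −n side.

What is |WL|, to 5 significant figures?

42.977

The slot axis is L1's direction at 40.7°, so u = (cos 40.7°, sin 40.7°) = (0.75813, 0.65210) and n = (−sin 40.7°, cos 40.7°) = (-0.65210, 0.75813). W is at the origin and F lies 42.3 along u from W, so F = 42.3·u = (32.069, 27.584). Tangency of A1 to both parallel lines with radius 7.6 puts M and A at W ± 7.6·n: M = (-4.9559, 5.7618), A = (4.9559, -5.7618). Equal radii place Q and L the same way about F: Q = F + 7.6·n = (27.113, 33.346), L = F − 7.6·n = (37.025, 21.822). Then |WL| = |L − W| = 42.977.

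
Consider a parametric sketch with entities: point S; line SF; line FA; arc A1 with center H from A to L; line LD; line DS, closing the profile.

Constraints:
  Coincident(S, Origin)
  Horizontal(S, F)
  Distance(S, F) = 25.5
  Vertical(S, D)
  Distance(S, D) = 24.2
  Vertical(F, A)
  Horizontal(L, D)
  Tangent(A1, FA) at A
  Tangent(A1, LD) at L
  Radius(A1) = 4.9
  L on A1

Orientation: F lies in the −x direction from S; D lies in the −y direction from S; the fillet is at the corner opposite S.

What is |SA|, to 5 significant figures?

31.980

The virtual corner opposite S is at (-25.500, -24.200). The tangent condition forces HA to be normal to FA and tangency of A1 to LD means the radius HL is perpendicular to LD, with radius 4.9, so the center H sits 4.9 in from both sides at H = (-20.600, -19.300). That places the tangent points at A = (-25.500, -19.300) on FA and L = (-20.600, -24.200) on LD. Then |SA| = |A − S| = 31.980.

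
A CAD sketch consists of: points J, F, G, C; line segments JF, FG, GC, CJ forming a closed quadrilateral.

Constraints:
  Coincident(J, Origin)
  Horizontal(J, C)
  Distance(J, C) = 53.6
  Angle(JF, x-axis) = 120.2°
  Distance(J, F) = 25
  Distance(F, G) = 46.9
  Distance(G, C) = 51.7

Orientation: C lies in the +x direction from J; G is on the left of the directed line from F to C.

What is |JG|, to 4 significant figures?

53.02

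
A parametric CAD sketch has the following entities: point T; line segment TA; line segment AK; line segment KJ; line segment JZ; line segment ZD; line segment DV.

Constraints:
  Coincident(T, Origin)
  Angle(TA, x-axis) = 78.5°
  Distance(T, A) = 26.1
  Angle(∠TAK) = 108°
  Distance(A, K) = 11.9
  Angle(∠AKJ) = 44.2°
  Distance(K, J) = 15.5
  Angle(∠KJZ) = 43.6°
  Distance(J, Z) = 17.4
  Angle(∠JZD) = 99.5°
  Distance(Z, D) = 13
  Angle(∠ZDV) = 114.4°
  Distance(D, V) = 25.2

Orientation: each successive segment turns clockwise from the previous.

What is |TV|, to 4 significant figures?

37.50

T is at the origin; TA runs at 78.5° with length 26.1, so A = (5.204, 25.58). ∠TAK = 108.0° gives AK at 6.500° from the x-axis; with |AK| = 11.9, K = (17.03, 26.92). ∠AKJ = 44.2° gives KJ at -129.3° from the x-axis; with |KJ| = 15.5, J = (7.210, 14.93). ∠KJZ = 43.6° gives JZ at 94.30° from the x-axis; with |JZ| = 17.4, Z = (5.905, 32.28). ∠JZD = 99.5° gives ZD at 13.80° from the x-axis; with |ZD| = 13.0, D = (18.53, 35.38). ∠ZDV = 114.4° gives DV at -51.80° from the x-axis; with |DV| = 25.2, V = (34.11, 15.58). Then |TV| = |V − T| = 37.50.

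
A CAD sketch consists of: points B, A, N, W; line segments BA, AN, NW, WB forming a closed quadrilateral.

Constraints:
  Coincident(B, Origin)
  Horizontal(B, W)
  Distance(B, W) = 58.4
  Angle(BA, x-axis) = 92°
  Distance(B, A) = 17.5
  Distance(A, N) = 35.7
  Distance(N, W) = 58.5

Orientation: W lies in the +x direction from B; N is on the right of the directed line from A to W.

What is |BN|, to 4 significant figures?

18.26

Checks: |AN| = 35.70 ✓; |NW| = 58.50 ✓.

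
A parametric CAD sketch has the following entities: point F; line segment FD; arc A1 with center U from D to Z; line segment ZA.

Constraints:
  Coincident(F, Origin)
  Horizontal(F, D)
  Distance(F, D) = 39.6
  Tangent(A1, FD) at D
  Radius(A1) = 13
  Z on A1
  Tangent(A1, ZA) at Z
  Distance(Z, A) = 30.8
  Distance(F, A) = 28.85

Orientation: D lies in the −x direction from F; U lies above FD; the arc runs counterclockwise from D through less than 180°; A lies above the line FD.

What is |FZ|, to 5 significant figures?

30.224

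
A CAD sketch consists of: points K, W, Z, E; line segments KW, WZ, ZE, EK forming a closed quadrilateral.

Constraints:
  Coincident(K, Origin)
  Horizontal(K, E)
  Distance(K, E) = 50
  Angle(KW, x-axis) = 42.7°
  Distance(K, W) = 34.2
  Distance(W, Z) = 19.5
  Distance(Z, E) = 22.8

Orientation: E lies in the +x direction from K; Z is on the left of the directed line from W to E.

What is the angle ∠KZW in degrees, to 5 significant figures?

29.468°

Checks: |WZ| = 19.50 ✓; |ZE| = 22.80 ✓.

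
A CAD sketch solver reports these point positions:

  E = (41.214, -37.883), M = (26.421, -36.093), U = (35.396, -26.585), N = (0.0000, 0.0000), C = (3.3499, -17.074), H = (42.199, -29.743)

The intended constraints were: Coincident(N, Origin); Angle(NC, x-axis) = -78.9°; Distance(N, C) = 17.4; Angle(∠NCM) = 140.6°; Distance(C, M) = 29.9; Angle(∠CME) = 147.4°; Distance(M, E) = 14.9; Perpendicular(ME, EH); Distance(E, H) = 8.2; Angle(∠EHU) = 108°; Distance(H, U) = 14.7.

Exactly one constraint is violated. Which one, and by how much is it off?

Distance(H, U) = 14.7 — off by 7.20.

N = (0.00, 0.00) ✓; NC at -78.90° ✓; |NC| = 17.40 ✓; ∠NCM = 140.6° ✓; |CM| = 29.90 ✓; ∠CME = 147.4° ✓; |ME| = 14.90 ✓; ∠(ME, EH) = 90.00° ✓; |EH| = 8.199 ✓; ∠EHU = 108.0° ✓; |HU| = 7.500 ✗.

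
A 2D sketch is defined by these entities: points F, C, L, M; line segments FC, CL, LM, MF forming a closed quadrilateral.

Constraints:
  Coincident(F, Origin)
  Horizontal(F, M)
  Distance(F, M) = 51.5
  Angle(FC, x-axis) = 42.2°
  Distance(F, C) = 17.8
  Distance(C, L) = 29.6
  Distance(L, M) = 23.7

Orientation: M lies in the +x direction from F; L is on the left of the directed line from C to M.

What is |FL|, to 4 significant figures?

46.46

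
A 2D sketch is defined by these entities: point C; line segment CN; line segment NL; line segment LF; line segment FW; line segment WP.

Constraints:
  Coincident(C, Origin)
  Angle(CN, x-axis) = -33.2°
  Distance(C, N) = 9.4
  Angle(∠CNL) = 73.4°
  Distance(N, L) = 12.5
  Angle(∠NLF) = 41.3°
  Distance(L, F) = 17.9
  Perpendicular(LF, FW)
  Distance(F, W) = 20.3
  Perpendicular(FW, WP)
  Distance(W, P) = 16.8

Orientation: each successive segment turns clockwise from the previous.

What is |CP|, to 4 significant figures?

23.94

C is at the origin; CN runs at -33.2° with length 9.4, so N = (7.866, -5.147). ∠CNL = 73.4° gives NL at -139.8° from the x-axis; with |NL| = 12.5, L = (-1.682, -13.22). ∠NLF = 41.3° gives LF at 81.50° from the x-axis; with |LF| = 17.9, F = (0.9639, 4.488). LF is perpendicular to FW, so FW runs at -8.500°; with |FW| = 20.3, W = (21.04, 1.488). FW is perpendicular to WP, so WP runs at -98.50°; with |WP| = 16.8, P = (18.56, -15.13). Then |CP| = |P − C| = 23.94.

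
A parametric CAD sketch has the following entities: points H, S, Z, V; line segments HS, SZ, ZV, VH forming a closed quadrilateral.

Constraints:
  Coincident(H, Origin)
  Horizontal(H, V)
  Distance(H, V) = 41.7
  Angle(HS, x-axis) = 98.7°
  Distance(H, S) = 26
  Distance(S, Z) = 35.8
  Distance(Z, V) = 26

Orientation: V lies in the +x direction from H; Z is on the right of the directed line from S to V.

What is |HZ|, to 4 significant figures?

16.51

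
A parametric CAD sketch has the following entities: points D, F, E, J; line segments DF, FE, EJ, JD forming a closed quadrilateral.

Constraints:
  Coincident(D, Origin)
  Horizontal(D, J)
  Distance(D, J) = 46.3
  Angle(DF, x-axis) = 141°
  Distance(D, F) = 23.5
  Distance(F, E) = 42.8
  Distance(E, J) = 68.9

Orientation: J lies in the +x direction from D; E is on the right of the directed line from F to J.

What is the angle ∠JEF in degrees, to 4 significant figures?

68.18°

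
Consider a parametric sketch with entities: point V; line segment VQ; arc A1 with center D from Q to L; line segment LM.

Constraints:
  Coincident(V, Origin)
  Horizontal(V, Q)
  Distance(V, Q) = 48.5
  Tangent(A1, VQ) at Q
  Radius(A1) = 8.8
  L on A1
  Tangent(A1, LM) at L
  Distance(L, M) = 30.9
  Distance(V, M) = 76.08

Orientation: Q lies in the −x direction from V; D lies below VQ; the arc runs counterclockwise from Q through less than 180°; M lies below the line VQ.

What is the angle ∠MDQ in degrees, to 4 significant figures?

143.0°

Checks: |DL| = 8.800 ✓; ∠(DL, LM) = 90.00° ✓; |LM| = 30.90 ✓; |VM| = 76.08 ✓.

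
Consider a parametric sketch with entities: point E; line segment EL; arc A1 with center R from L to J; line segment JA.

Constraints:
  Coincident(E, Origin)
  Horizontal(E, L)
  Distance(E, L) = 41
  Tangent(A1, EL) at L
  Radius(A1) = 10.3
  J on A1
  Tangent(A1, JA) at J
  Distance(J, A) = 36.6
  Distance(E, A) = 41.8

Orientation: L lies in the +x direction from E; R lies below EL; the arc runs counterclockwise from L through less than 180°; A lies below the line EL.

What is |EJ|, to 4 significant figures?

32.26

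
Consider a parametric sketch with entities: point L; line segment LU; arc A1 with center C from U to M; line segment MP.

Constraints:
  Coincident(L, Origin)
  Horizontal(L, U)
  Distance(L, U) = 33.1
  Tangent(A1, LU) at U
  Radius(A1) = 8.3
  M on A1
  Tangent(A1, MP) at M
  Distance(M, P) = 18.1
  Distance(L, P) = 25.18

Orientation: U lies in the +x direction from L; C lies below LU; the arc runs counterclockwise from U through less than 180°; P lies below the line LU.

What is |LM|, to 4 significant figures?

26.38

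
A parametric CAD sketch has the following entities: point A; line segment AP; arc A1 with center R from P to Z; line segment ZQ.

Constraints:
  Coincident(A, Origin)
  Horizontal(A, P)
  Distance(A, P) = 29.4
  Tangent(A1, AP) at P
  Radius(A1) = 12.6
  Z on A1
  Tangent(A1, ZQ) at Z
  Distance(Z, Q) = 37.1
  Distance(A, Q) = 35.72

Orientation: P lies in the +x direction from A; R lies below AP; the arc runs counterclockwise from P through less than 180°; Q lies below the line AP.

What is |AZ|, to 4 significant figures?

19.84

A is at the origin; AP is horizontal with |AP| = 29.4 and P on the +x side, so P = (29.40, 0.000). The tangent condition forces RP to be normal to AP, so R = P + (0, -12.6) = (29.40, -12.60). Since RZ ⟂ ZQ (tangency), |RQ| = √(12.6² + 37.1²) = 39.18 regardless of where Z sits on A1. So Q lies on both circle(A, 35.72) and circle(R, 39.18); the below-AP intersection is Q = (-2.286, -35.65). Z is the foot of the tangent from Q: Z = (19.11, -5.335).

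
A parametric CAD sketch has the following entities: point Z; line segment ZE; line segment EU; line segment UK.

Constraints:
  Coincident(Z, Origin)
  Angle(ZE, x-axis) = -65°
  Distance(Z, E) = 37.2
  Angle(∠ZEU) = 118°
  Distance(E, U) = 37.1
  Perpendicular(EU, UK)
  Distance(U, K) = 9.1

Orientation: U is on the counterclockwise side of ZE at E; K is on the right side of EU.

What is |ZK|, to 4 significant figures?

68.82

Z is at the origin; ZE runs at -65.0° with length 37.2, so E = 37.2·(cos -65.0°, sin -65.0°) = (15.72, -33.71). ∠ZEU = 118.0°, so EU runs at -65.0° + (180° − 118.0°) = -3.000° from the x-axis; with |EU| = 37.1, U = E + 37.1·(cos -3.000°, sin -3.000°) = (52.77, -35.66). EU is perpendicular to UK; with |UK| = 9.1 on the right of EU, K = U + 9.1·(-0.05234, -0.9986) = (52.29, -44.74). Then |ZK| = |K − Z| = 68.82.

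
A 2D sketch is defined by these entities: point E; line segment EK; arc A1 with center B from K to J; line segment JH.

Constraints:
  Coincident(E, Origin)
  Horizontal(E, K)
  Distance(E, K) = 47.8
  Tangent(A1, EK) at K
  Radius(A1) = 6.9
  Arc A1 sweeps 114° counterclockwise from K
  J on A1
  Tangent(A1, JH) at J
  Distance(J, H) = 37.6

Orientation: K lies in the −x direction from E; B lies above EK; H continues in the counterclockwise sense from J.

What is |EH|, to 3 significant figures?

71.9

E is at the origin; E and K share the same y with |EK| = 47.8 and K on the −x side, so K = (-47.8, 0.00). The tangent condition forces BK to be normal to EK, so B = K + (0, 6.9) = (-47.8, 6.90). On A1, K sits at bearing -90° from B; a 114° counterclockwise sweep puts J at bearing 24°, so J = B + 6.9·(cos 24°, sin 24°) = (-41.5, 9.71). A1 meets JH tangentially, so BJ is at right angles to JH, so JH runs along (−sin 24°, cos 24°); with |JH| = 37.6, H = (-56.8, 44.1). Then |EH| = |H − E| = 71.9.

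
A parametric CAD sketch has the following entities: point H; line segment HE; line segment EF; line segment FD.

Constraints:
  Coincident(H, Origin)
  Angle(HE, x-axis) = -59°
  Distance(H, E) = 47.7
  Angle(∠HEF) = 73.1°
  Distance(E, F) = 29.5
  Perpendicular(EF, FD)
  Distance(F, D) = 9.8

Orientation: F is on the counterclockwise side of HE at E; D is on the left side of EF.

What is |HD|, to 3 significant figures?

39.1

H is at the origin; HE runs at -59.0° with length 47.7, so E = 47.7·(cos -59.0°, sin -59.0°) = (24.6, -40.9). ∠HEF = 73.1°, so EF runs at -59.0° + (180° − 73.1°) = 47.9° from the x-axis; with |EF| = 29.5, F = E + 29.5·(cos 47.9°, sin 47.9°) = (44.3, -19.0). EF ⟂ FD; with |FD| = 9.8 on the left of EF, D = F + 9.8·(-0.742, 0.670) = (37.1, -12.4). Then |HD| = |D − H| = 39.1.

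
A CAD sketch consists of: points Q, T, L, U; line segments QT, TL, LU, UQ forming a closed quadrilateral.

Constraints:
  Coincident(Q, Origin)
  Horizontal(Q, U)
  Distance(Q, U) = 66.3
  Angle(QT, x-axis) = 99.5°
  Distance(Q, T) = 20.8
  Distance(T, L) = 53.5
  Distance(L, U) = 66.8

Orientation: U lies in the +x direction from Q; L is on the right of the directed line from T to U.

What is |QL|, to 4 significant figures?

32.73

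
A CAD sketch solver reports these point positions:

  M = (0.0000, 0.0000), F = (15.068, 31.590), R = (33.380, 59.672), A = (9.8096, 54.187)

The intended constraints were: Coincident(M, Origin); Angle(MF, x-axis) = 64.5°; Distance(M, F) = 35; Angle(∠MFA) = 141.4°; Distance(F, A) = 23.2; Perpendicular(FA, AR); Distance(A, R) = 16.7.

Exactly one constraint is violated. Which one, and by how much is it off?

Distance(A, R) = 16.7 — off by 7.50.

M = (0.00, 0.00) ✓; MF at 64.50° ✓; |MF| = 35.00 ✓; ∠MFA = 141.4° ✓; |FA| = 23.20 ✓; ∠(FA, AR) = 90.00° ✓; |AR| = 24.20 ✗.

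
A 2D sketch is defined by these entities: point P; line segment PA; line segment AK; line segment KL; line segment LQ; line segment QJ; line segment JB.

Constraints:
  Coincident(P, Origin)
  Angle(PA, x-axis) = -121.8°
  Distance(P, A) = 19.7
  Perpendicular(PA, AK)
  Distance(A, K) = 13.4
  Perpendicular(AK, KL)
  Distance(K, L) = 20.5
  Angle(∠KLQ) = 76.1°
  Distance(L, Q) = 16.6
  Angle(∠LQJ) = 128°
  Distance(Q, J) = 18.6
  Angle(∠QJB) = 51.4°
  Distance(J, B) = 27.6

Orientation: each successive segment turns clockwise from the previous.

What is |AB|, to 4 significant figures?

17.63

∠LQJ = 128.0° gives QJ at -97.70° from the x-axis; with |QJ| = 18.6, J = (-1.865, -22.57). ∠QJB = 51.4° gives JB at 133.7° from the x-axis; with |JB| = 27.6, B = (-20.93, -2.618). Then |AB| = |B − A| = 17.63.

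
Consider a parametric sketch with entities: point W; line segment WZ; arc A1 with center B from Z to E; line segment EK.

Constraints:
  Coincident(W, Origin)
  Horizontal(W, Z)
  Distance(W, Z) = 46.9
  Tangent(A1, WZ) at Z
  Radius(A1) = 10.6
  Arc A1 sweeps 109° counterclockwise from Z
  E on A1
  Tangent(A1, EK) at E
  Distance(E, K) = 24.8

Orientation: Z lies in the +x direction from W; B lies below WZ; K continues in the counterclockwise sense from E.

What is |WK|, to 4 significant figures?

58.54

W is at the origin; W and Z share the same y with |WZ| = 46.9 and Z on the +x side, so Z = (46.90, 0.000). The tangent condition forces BZ to be normal to WZ, so B = Z + (0, -10.6) = (46.90, -10.60). On A1, Z sits at bearing 90° from B; a 109° counterclockwise sweep puts E at bearing 199°, so E = B + 10.6·(cos 199°, sin 199°) = (36.88, -14.05). A1 meets EK tangentially, so BE is at right angles to EK, so EK runs along (−sin 199°, cos 199°); with |EK| = 24.8, K = (44.95, -37.50). Then |WK| = |K − W| = 58.54.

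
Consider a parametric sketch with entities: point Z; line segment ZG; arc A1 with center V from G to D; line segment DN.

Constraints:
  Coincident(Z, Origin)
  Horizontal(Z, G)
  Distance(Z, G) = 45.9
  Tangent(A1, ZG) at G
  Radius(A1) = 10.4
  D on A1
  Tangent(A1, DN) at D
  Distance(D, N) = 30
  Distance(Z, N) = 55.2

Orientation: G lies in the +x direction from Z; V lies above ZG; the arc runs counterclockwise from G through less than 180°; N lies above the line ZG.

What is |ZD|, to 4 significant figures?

56.81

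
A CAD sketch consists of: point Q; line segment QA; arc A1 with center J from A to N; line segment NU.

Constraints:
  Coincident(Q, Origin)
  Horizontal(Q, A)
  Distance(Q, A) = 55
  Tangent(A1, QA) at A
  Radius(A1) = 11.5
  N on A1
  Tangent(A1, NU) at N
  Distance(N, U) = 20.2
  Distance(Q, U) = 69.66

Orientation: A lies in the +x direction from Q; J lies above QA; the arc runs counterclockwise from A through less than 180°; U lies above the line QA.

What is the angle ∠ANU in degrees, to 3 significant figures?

127°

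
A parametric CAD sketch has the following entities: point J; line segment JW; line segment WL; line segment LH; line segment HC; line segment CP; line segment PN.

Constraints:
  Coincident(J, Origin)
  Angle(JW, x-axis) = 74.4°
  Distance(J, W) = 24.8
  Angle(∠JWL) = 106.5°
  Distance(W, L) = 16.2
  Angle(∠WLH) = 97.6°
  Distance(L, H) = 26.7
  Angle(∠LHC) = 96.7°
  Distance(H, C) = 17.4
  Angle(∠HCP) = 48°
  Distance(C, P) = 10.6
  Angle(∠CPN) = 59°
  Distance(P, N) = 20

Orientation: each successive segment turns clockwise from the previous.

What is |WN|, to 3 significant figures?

42.6

∠HCP = 48.0° gives CP at 63.2° from the x-axis; with |CP| = 10.6, P = (14.8, 2.63). ∠CPN = 59.0° gives PN at -57.8° from the x-axis; with |PN| = 20.0, N = (25.5, -14.3). Then |WN| = |N − W| = 42.6.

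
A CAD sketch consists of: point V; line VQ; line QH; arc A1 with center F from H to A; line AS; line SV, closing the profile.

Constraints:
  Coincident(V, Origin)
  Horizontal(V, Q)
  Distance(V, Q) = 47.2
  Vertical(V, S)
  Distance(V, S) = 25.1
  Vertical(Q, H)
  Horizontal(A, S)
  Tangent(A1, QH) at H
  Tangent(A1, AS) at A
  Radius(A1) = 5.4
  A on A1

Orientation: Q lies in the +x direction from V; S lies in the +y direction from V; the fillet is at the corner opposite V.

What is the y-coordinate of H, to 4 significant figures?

19.70

V is at the origin; VQ is horizontal with |VQ| = 47.2 and Q on the +x side, so Q = (47.20, 0.000). V and S share the same x with |VS| = 25.1 and S on the +y side, so S = (0.000, 25.10). The virtual corner opposite V is at (47.20, 25.10). Since A1 is tangent to QH there, FH ⟂ QH and A1 meets AS tangentially, so FA is at right angles to AS, with radius 5.4, so the center F sits 5.4 in from both sides at F = (41.80, 19.70). That places the tangent points at H = (47.20, 19.70) on QH and A = (41.80, 25.10) on AS. So H.y = 19.70.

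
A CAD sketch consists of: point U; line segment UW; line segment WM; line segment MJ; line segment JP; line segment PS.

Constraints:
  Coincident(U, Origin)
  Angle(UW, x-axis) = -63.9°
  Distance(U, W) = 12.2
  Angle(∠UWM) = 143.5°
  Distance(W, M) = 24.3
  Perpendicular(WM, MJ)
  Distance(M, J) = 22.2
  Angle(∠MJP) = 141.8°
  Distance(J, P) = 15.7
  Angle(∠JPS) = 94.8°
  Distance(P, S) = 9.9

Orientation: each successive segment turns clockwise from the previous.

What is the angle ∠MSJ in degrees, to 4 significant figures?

37.32°

∠MJP = 141.8° gives JP at 131.4° from the x-axis; with |JP| = 15.7, P = (-31.24, -19.07). ∠JPS = 94.8° gives PS at 46.20° from the x-axis; with |PS| = 9.9, S = (-24.39, -11.93). Then cos ∠MSJ = SM·SJ / (|SM||SJ|), giving 37.32°.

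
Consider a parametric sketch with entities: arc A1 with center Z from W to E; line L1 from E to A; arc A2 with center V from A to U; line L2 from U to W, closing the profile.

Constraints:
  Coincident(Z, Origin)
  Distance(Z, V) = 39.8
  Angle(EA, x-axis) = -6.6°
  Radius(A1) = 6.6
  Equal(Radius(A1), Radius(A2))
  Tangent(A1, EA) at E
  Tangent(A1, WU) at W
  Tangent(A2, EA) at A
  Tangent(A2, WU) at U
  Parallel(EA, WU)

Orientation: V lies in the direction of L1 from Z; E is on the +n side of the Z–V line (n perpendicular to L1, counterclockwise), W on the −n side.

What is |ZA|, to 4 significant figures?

40.34

The slot axis is L1's direction at -6.6°, so u = (cos -6.6°, sin -6.6°) = (0.9934, -0.1149) and n = (−sin -6.6°, cos -6.6°) = (0.1149, 0.9934). Z is at the origin and V lies 39.8 along u from Z, so V = 39.8·u = (39.54, -4.574). Tangency of A1 to both parallel lines with radius 6.6 puts E and W at Z ± 6.6·n: E = (0.7586, 6.556), W = (-0.7586, -6.556). Equal radii place A and U the same way about V: A = V + 6.6·n = (40.29, 1.982), U = V − 6.6·n = (38.78, -11.13). Then |ZA| = |A − Z| = 40.34.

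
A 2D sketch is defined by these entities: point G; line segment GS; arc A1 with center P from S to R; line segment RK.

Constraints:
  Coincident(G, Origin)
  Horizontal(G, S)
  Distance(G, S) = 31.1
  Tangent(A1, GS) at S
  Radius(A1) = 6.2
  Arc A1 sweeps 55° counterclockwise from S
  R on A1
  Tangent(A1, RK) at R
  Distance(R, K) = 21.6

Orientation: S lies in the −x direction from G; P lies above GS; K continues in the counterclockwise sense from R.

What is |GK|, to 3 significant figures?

24.5

On A1, S sits at bearing -90° from P; a 55° counterclockwise sweep puts R at bearing -35°, so R = P + 6.2·(cos -35°, sin -35°) = (-26.0, 2.64). The tangent condition forces PR to be normal to RK, so RK runs along (−sin -35°, cos -35°); with |RK| = 21.6, K = (-13.6, 20.3). Then |GK| = |K − G| = 24.5.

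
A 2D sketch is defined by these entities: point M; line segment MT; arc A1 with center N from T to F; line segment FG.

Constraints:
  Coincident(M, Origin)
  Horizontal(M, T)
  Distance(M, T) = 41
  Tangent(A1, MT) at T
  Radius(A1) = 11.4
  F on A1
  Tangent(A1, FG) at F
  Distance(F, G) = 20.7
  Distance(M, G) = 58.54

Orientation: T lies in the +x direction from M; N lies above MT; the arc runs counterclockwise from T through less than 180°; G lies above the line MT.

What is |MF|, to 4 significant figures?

53.94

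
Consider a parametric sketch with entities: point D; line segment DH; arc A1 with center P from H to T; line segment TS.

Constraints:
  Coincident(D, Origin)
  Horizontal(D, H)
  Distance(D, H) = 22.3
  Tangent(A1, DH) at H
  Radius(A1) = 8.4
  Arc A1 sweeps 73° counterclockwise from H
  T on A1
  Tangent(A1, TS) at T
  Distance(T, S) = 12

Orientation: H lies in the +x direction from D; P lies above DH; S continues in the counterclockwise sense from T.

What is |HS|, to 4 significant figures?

20.90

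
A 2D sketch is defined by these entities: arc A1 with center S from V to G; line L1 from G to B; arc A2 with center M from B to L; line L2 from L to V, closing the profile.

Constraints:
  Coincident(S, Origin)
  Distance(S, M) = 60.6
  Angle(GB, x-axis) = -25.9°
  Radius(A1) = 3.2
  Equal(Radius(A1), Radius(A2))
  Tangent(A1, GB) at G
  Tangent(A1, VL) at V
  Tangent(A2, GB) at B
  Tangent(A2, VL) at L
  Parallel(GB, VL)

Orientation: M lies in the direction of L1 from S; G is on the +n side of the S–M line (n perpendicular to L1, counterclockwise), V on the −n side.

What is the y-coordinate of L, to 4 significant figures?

-29.35

The slot axis is L1's direction at -25.9°, so u = (cos -25.9°, sin -25.9°) = (0.8996, -0.4368) and n = (−sin -25.9°, cos -25.9°) = (0.4368, 0.8996). S is at the origin and M lies 60.6 along u from S, so M = 60.6·u = (54.51, -26.47). Tangency of A1 to both parallel lines with radius 3.2 puts G and V at S ± 3.2·n: G = (1.398, 2.879), V = (-1.398, -2.879). Equal radii place B and L the same way about M: B = M + 3.2·n = (55.91, -23.59), L = M − 3.2·n = (53.12, -29.35). So L.y = -29.35.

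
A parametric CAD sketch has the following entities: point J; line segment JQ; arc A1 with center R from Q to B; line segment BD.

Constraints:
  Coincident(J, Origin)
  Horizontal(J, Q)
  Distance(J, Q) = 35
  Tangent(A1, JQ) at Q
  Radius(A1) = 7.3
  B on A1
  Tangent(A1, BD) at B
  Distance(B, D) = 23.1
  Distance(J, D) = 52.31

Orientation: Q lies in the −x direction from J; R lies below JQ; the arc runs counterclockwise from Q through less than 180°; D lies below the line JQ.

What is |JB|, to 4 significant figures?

42.91

Checks: |JQ| = 35.00 ✓; |RB| = 7.300 ✓; ∠(RB, BD) = 90.00° ✓; |BD| = 23.10 ✓; |JD| = 52.31 ✓.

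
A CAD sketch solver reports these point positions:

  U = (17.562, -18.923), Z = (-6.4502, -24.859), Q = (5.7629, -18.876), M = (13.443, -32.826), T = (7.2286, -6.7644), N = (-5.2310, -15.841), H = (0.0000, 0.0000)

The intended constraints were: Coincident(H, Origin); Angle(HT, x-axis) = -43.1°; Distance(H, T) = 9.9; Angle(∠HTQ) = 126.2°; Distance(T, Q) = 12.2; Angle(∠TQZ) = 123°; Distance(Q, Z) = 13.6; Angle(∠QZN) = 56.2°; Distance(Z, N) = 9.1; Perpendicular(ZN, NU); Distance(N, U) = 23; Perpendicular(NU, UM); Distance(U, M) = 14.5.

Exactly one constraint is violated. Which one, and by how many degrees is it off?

Perpendicular(NU, UM) — off by 8.80°.

H = (0.00, 0.00) ✓; HT at -43.10° ✓; |HT| = 9.900 ✓; ∠HTQ = 126.2° ✓; |TQ| = 12.20 ✓; ∠TQZ = 123.0° ✓; |QZ| = 13.60 ✓; ∠QZN = 56.20° ✓; |ZN| = 9.100 ✓; ∠(ZN, NU) = 90.00° ✓; |NU| = 23.00 ✓; ∠(NU, UM) = 98.80° ✗; |UM| = 14.50 ✓.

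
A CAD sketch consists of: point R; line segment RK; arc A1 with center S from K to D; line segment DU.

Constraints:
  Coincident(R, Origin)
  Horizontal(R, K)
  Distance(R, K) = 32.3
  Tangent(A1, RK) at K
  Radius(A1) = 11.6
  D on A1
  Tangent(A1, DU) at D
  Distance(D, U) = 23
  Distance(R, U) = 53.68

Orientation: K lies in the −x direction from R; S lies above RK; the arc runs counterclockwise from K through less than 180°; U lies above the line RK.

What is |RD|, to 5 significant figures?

30.797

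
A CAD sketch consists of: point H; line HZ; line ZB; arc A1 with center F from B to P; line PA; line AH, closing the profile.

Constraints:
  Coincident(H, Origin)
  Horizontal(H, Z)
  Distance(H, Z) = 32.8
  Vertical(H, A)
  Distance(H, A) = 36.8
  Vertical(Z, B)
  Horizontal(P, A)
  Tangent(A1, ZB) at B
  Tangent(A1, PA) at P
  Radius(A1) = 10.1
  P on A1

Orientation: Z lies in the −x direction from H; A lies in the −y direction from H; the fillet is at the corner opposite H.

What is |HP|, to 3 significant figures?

43.2

The virtual corner opposite H is at (-32.8, -36.8). Tangency of A1 to ZB means the radius FB is perpendicular to ZB and A1 meets PA tangentially, so FP is at right angles to PA, with radius 10.1, so the center F sits 10.1 in from both sides at F = (-22.7, -26.7). That places the tangent points at B = (-32.8, -26.7) on ZB and P = (-22.7, -36.8) on PA. Then |HP| = |P − H| = 43.2.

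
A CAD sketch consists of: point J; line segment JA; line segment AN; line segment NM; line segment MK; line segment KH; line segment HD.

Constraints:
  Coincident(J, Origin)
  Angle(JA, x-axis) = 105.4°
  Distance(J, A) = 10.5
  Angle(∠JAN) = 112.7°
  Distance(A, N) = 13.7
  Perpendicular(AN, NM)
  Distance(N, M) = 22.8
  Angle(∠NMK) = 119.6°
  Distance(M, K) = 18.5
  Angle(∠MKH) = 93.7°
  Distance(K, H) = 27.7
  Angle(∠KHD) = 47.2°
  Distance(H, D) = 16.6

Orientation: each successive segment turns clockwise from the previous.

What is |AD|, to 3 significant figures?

11.6

J is at the origin; JA runs at 105.4° with length 10.5, so A = (-2.79, 10.1). ∠JAN = 112.7° gives AN at 38.1° from the x-axis; with |AN| = 13.7, N = (7.99, 18.6). The perpendicularity gives NM at right angles to AN, so NM runs at -51.9°; with |NM| = 22.8, M = (22.1, 0.634). ∠NMK = 119.6° gives MK at -112° from the x-axis; with |MK| = 18.5, K = (15.0, -16.5). ∠MKH = 93.7° gives KH at 161° from the x-axis; with |KH| = 27.7, H = (-11.2, -7.65). ∠KHD = 47.2° gives HD at 28.6° from the x-axis; with |HD| = 16.6, D = (3.36, 0.299). Then |AD| = |D − A| = 11.6.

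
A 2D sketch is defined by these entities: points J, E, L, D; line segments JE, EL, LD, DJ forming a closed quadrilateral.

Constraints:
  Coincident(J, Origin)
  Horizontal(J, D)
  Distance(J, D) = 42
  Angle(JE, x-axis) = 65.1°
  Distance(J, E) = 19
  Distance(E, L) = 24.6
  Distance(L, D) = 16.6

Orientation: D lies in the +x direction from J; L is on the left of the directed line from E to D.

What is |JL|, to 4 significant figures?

35.01

J is at the origin; J and D share the same y with |JD| = 42.0 and D in +x, so D = (42.0, 0). JE runs at 65.1° with |JE| = 19.0, so E = (8.000, 17.23). L is determined by |EL| = 24.6 and |LD| = 16.6 together: it lies at the intersection of circle(E, 24.6) and circle(D, 16.6). With |ED| = 38.12, the foot of the radical line on ED is 23.38 from E and the perpendicular offset is √(24.6² − 23.38²) = 7.643. Taking the left-of-ED solution: L = (32.31, 13.48).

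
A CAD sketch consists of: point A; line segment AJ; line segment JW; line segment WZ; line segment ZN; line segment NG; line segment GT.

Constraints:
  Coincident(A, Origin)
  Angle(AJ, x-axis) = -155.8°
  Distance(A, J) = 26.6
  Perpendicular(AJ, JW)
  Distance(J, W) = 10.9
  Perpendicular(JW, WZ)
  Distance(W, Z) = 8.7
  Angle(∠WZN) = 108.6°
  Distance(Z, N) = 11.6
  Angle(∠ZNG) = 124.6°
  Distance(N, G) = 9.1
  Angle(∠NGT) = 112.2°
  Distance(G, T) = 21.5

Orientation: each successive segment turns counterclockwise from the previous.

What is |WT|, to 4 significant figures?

18.91

∠ZNG = 124.6° gives NG at 151.0° from the x-axis; with |NG| = 9.1, G = (-20.95, -1.323). ∠NGT = 112.2° gives GT at -141.2° from the x-axis; with |GT| = 21.5, T = (-37.71, -14.80). Then |WT| = |T − W| = 18.91.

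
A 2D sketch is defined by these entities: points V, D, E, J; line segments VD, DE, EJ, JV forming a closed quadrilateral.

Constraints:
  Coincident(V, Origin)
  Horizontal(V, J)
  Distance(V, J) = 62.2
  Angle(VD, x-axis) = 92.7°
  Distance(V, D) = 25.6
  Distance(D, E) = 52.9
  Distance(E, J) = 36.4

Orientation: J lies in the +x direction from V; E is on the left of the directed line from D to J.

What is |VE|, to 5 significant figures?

61.564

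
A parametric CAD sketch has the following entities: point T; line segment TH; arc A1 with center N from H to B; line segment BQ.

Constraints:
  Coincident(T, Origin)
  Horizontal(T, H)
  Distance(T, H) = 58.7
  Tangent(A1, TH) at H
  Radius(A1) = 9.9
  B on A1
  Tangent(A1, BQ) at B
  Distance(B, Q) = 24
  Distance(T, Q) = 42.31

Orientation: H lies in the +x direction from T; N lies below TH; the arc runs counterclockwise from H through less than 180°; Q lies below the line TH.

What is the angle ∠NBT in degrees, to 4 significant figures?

145.2°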